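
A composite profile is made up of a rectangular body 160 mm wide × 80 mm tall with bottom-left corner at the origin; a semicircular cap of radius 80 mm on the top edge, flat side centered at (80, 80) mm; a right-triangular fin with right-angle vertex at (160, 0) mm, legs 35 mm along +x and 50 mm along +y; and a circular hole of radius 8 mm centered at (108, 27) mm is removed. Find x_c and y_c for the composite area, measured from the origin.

rectangular body: A = 160 × 80 = 12800.00, centroid at (80.00, 40.00).
semicircular top: A = ½π·80² = 10053.10, centroid at (80.00, 113.95).
triangular fin: A = ½·35·50 = 875.00, centroid at (171.67, 16.67).
hole: A = −π·8² = -201.06, centroid at (108.00, 27.00).
ΣA = 23527.03 mm²
ΣAx_c = (12800.00)(80.00) + (10053.10)(80.00) + (875.00)(171.67) + (-201.06)(108.00) = 1956741.36 mm³
ΣAy_c = (12800.00)(40.00) + (10053.10)(113.95) + (875.00)(16.67) + (-201.06)(27.00) = 1666735.71 mm³
x_c = 1956741.36 / 23527.03 = 83.17 mm
y_c = 1666735.71 / 23527.03 = 70.84 mm

x_c = 83.17 mm, y_c = 70.84 mm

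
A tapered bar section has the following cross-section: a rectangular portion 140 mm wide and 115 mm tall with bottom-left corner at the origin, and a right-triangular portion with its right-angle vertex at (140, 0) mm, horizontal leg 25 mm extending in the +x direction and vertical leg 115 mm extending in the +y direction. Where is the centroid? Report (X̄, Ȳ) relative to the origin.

rectangular portion: A = 140 × 115 = 16100.00, centroid at (70.00, 57.50).
triangular portion: A = ½·25·115 = 1437.50, centroid at (148.33, 38.33).
ΣA = 17537.50 mm²
ΣAX̄ = (16100.00)(70.00) + (1437.50)(148.33) = 1340229.17 mm³
ΣAȲ = (16100.00)(57.50) + (1437.50)(38.33) = 980854.17 mm³
X̄ = 1340229.17 / 17537.50 = 76.42 mm
Ȳ = 980854.17 / 17537.50 = 55.93 mm

X̄ = 76.42 mm, Ȳ = 55.93 mm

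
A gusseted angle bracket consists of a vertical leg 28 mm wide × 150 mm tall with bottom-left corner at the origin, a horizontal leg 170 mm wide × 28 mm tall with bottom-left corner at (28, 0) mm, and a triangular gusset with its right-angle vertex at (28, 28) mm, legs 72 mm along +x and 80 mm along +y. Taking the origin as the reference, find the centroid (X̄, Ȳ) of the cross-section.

X̄ = 63.04 mm, Ȳ = 45.53 mm

Part | A | x̄ᵢ | ȳᵢ | A·x̄ᵢ | A·ȳᵢ
vertical leg | 4200.00 | 14.00 | 75.00 | 58800.00 | 315000.00
horizontal leg | 4760.00 | 113.00 | 14.00 | 537880.00 | 66640.00
gusset | 2880.00 | 52.00 | 54.67 | 149760.00 | 157440.00
Σ | 11840.00 |  |  | 746440.00 | 539080.00
X̄ = 746440.00 / 11840.00 = 63.04 mm
Ȳ = 539080.00 / 11840.00 = 45.53 mm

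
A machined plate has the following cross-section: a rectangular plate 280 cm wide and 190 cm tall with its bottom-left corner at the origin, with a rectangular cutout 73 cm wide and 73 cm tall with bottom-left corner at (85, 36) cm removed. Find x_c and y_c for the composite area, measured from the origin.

Part | A | x̄ᵢ | ȳᵢ | A·x̄ᵢ | A·ȳᵢ
plate | 53200.00 | 140.00 | 95.00 | 7448000.00 | 5054000.00
hole | -5329.00 | 121.50 | 72.50 | -647473.50 | -386352.50
Σ | 47871.00 |  |  | 6800526.50 | 4667647.50
x_c = 6800526.50 / 47871.00 = 142.06 cm
y_c = 4667647.50 / 47871.00 = 97.50 cm

x_c = 142.06 cm, y_c = 97.50 cm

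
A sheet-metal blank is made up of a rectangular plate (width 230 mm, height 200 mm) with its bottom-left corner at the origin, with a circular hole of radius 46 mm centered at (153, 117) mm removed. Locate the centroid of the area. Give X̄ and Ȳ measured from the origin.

plate: A = 230 × 200 = 46000.00, centroid at (115.00, 100.00).
hole: A = −π·46² = -6647.61, centroid at (153.00, 117.00).
ΣA = 39352.39 mm², ΣAX̄ = 4272915.66 mm³, ΣAȲ = 3822229.62 mm³.
X̄ = 4272915.66/39352.39 = 108.58 mm; Ȳ = 3822229.62/39352.39 = 97.13 mm.

X̄ = 108.58 mm, Ȳ = 97.13 mm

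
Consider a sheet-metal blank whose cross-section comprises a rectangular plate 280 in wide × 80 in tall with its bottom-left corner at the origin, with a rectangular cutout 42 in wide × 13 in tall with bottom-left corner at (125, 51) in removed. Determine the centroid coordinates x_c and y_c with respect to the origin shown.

x_c = 139.85 in, y_c = 39.56 in

Part | A | x̄ᵢ | ȳᵢ | A·x̄ᵢ | A·ȳᵢ
plate | 22400.00 | 140.00 | 40.00 | 3136000.00 | 896000.00
hole | -546.00 | 146.00 | 57.50 | -79716.00 | -31395.00
Σ | 21854.00 |  |  | 3056284.00 | 864605.00
x_c = 3056284.00 / 21854.00 = 139.85 in
y_c = 864605.00 / 21854.00 = 39.56 in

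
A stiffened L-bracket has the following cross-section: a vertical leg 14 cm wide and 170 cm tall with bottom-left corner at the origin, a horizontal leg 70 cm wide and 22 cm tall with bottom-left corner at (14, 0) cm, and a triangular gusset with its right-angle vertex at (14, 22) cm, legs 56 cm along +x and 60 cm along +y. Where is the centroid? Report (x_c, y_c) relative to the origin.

x_c = 26.25 cm, y_c = 51.75 cm

vertical leg: A = 14 × 170 = 2380.00, centroid at (7.00, 85.00).
horizontal leg: A = 70 × 22 = 1540.00, centroid at (49.00, 11.00).
gusset: A = ½·56·60 = 1680.00, centroid at (32.67, 42.00).
ΣA = 5600.00 cm²
ΣAx_c = (2380.00)(7.00) + (1540.00)(49.00) + (1680.00)(32.67) = 147000.00 cm³
ΣAy_c = (2380.00)(85.00) + (1540.00)(11.00) + (1680.00)(42.00) = 289800.00 cm³
x_c = 147000.00 / 5600.00 = 26.25 cm
y_c = 289800.00 / 5600.00 = 51.75 cm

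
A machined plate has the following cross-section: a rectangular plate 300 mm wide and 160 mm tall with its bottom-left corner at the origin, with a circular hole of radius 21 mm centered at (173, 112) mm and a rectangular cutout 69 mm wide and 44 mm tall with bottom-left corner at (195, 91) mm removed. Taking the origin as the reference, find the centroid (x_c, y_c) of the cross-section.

Part | A | x̄ᵢ | ȳᵢ | A·x̄ᵢ | A·ȳᵢ
plate | 48000.00 | 150.00 | 80.00 | 7200000.00 | 3840000.00
hole 1 | -1385.44 | 173.00 | 112.00 | -239681.53 | -155169.54
hole 2 | -3036.00 | 229.50 | 113.00 | -696762.00 | -343068.00
Σ | 43578.56 |  |  | 6263556.47 | 3341762.46
x_c = 6263556.47 / 43578.56 = 143.73 mm
y_c = 3341762.46 / 43578.56 = 76.68 mm

x_c = 143.73 mm, y_c = 76.68 mm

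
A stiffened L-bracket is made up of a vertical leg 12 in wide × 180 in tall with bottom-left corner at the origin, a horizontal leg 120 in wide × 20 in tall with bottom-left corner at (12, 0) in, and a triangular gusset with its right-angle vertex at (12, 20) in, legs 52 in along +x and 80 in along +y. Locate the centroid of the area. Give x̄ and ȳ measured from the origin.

Part | A | x̄ᵢ | ȳᵢ | A·x̄ᵢ | A·ȳᵢ
vertical leg | 2160.00 | 6.00 | 90.00 | 12960.00 | 194400.00
horizontal leg | 2400.00 | 72.00 | 10.00 | 172800.00 | 24000.00
gusset | 2080.00 | 29.33 | 46.67 | 61013.33 | 97066.67
Σ | 6640.00 |  |  | 246773.33 | 315466.67
x̄ = 246773.33 / 6640.00 = 37.16 in
ȳ = 315466.67 / 6640.00 = 47.51 in

x̄ = 37.16 in, ȳ = 47.51 in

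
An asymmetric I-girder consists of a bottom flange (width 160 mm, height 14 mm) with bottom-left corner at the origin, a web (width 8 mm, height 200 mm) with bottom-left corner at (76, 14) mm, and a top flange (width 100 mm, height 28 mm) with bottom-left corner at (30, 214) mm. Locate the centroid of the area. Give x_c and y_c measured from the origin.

x_c = 80.00 mm, y_c = 125.98 mm

bottom flange: A = 160 × 14 = 2240.00, centroid at (80.00, 7.00).
web: A = 8 × 200 = 1600.00, centroid at (80.00, 114.00).
top flange: A = 100 × 28 = 2800.00, centroid at (80.00, 228.00).
ΣA = 6640.00 mm², ΣAx_c = 531200.00 mm³, ΣAy_c = 836480.00 mm³.
x_c = 531200.00/6640.00 = 80.00 mm; y_c = 836480.00/6640.00 = 125.98 mm.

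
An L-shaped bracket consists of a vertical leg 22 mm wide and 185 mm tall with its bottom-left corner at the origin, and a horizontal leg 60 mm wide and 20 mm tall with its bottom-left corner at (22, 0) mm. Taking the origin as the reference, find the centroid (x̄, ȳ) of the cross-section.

Part | A | x̄ᵢ | ȳᵢ | A·x̄ᵢ | A·ȳᵢ
vertical leg | 4070.00 | 11.00 | 92.50 | 44770.00 | 376475.00
horizontal leg | 1200.00 | 52.00 | 10.00 | 62400.00 | 12000.00
Σ | 5270.00 |  |  | 107170.00 | 388475.00
x̄ = 107170.00 / 5270.00 = 20.34 mm
ȳ = 388475.00 / 5270.00 = 73.71 mm

x̄ = 20.34 mm, ȳ = 73.71 mm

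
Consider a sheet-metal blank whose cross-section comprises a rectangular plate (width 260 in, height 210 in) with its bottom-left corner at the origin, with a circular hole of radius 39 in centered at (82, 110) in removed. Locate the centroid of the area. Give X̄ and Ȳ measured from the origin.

X̄ = 134.60 in, Ȳ = 104.52 in

Part | A | x̄ᵢ | ȳᵢ | A·x̄ᵢ | A·ȳᵢ
plate | 54600.00 | 130.00 | 105.00 | 7098000.00 | 5733000.00
hole | -4778.36 | 82.00 | 110.00 | -391825.72 | -525619.87
Σ | 49821.64 |  |  | 6706174.28 | 5207380.13
X̄ = 6706174.28 / 49821.64 = 134.60 in
Ȳ = 5207380.13 / 49821.64 = 104.52 in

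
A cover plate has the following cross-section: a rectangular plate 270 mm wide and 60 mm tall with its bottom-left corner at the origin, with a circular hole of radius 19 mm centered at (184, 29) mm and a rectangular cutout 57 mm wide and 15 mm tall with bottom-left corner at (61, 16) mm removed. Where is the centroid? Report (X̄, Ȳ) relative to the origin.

Part | A | x̄ᵢ | ȳᵢ | A·x̄ᵢ | A·ȳᵢ
plate | 16200.00 | 135.00 | 30.00 | 2187000.00 | 486000.00
hole 1 | -1134.11 | 184.00 | 29.00 | -208677.15 | -32889.33
hole 2 | -855.00 | 89.50 | 23.50 | -76522.50 | -20092.50
Σ | 14210.89 |  |  | 1901800.35 | 433018.17
X̄ = 1901800.35 / 14210.89 = 133.83 mm
Ȳ = 433018.17 / 14210.89 = 30.47 mm

X̄ = 133.83 mm, Ȳ = 30.47 mm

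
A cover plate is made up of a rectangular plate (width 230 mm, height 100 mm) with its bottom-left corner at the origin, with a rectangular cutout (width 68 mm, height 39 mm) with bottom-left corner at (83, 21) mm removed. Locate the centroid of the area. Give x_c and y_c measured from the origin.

plate: A = 230 × 100 = 23000.00, centroid at (115.00, 50.00).
hole: A = −(68 × 39) = -2652.00, centroid at (117.00, 40.50).
ΣA = 20348.00 mm², ΣAx_c = 2334716.00 mm³, ΣAy_c = 1042594.00 mm³.
x_c = 2334716.00/20348.00 = 114.74 mm; y_c = 1042594.00/20348.00 = 51.24 mm.

x_c = 114.74 mm, y_c = 51.24 mm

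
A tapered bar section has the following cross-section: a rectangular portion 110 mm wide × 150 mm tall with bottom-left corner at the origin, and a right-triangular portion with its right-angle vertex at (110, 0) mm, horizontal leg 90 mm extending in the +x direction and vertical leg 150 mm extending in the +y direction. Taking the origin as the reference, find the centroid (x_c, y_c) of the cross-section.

x_c = 79.68 mm, y_c = 67.74 mm

rectangular portion: A = 110 × 150 = 16500.00, centroid at (55.00, 75.00).
triangular portion: A = ½·90·150 = 6750.00, centroid at (140.00, 50.00).
ΣA = 23250.00 mm², ΣAx_c = 1852500.00 mm³, ΣAy_c = 1575000.00 mm³.
x_c = 1852500.00/23250.00 = 79.68 mm; y_c = 1575000.00/23250.00 = 67.74 mm.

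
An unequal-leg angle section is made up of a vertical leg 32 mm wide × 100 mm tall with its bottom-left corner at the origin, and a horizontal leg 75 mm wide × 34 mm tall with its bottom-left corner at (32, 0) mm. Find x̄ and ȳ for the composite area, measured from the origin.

x̄ = 39.73 mm, ȳ = 35.37 mm

vertical leg: A = 32 × 100 = 3200.00, centroid at (16.00, 50.00).
horizontal leg: A = 75 × 34 = 2550.00, centroid at (69.50, 17.00).
ΣA = 5750.00 mm²
ΣAx̄ = (3200.00)(16.00) + (2550.00)(69.50) = 228425.00 mm³
ΣAȳ = (3200.00)(50.00) + (2550.00)(17.00) = 203350.00 mm³
x̄ = 228425.00 / 5750.00 = 39.73 mm
ȳ = 203350.00 / 5750.00 = 35.37 mm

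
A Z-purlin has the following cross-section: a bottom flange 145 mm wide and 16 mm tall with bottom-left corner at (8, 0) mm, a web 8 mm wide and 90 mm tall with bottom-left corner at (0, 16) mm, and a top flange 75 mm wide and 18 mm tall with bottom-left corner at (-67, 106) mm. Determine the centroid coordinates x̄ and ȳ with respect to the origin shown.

bottom flange: A = 145 × 16 = 2320.00, centroid at (80.50, 8.00).
web: A = 8 × 90 = 720.00, centroid at (4.00, 61.00).
top flange: A = 75 × 18 = 1350.00, centroid at (-29.50, 115.00).
ΣA = 4390.00 mm²
ΣAx̄ = (2320.00)(80.50) + (720.00)(4.00) + (1350.00)(-29.50) = 149815.00 mm³
ΣAȳ = (2320.00)(8.00) + (720.00)(61.00) + (1350.00)(115.00) = 217730.00 mm³
x̄ = 149815.00 / 4390.00 = 34.13 mm
ȳ = 217730.00 / 4390.00 = 49.60 mm

x̄ = 34.13 mm, ȳ = 49.60 mm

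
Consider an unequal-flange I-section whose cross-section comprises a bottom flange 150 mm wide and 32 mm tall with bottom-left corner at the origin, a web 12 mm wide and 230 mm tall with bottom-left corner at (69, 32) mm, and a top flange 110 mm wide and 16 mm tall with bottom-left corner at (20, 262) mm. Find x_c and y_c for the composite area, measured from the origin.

x_c = 75.00 mm, y_c = 102.76 mm

bottom flange: A = 150 × 32 = 4800.00, centroid at (75.00, 16.00).
web: A = 12 × 230 = 2760.00, centroid at (75.00, 147.00).
top flange: A = 110 × 16 = 1760.00, centroid at (75.00, 270.00).
ΣA = 9320.00 mm², ΣAx_c = 699000.00 mm³, ΣAy_c = 957720.00 mm³.
x_c = 699000.00/9320.00 = 75.00 mm; y_c = 957720.00/9320.00 = 102.76 mm.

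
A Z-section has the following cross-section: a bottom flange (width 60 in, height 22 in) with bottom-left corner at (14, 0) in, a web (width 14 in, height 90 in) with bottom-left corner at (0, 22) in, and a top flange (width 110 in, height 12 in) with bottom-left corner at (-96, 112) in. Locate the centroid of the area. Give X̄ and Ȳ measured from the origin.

bottom flange: A = 60 × 22 = 1320.00, centroid at (44.00, 11.00).
web: A = 14 × 90 = 1260.00, centroid at (7.00, 67.00).
top flange: A = 110 × 12 = 1320.00, centroid at (-41.00, 118.00).
ΣA = 3900.00 in², ΣAX̄ = 12780.00 in³, ΣAȲ = 254700.00 in³.
X̄ = 12780.00/3900.00 = 3.28 in; Ȳ = 254700.00/3900.00 = 65.31 in.

X̄ = 3.28 in, Ȳ = 65.31 in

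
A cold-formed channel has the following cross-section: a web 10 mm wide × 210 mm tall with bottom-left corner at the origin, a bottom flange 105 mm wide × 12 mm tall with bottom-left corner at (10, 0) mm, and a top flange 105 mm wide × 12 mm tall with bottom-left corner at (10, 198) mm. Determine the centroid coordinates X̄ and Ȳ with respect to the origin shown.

X̄ = 36.36 mm, Ȳ = 105.00 mm

web: A = 10 × 210 = 2100.00, centroid at (5.00, 105.00).
bottom flange: A = 105 × 12 = 1260.00, centroid at (62.50, 6.00).
top flange: A = 105 × 12 = 1260.00, centroid at (62.50, 204.00).
ΣA = 4620.00 mm², ΣAX̄ = 168000.00 mm³, ΣAȲ = 485100.00 mm³.
X̄ = 168000.00/4620.00 = 36.36 mm; Ȳ = 485100.00/4620.00 = 105.00 mm.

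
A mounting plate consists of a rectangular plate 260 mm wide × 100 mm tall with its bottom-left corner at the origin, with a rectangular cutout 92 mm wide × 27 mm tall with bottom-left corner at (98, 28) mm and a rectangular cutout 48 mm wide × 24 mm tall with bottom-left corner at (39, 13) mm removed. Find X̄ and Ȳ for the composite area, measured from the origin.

Part | A | x̄ᵢ | ȳᵢ | A·x̄ᵢ | A·ȳᵢ
plate | 26000.00 | 130.00 | 50.00 | 3380000.00 | 1300000.00
hole 1 | -2484.00 | 144.00 | 41.50 | -357696.00 | -103086.00
hole 2 | -1152.00 | 63.00 | 25.00 | -72576.00 | -28800.00
Σ | 22364.00 |  |  | 2949728.00 | 1168114.00
X̄ = 2949728.00 / 22364.00 = 131.90 mm
Ȳ = 1168114.00 / 22364.00 = 52.23 mm

X̄ = 131.90 mm, Ȳ = 52.23 mm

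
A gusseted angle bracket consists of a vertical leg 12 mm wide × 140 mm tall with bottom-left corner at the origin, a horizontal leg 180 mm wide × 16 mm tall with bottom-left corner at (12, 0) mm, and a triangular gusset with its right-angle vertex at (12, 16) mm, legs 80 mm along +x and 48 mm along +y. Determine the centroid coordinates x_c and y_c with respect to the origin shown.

x_c = 58.35 mm, y_c = 31.19 mm

Part | A | x̄ᵢ | ȳᵢ | A·x̄ᵢ | A·ȳᵢ
vertical leg | 1680.00 | 6.00 | 70.00 | 10080.00 | 117600.00
horizontal leg | 2880.00 | 102.00 | 8.00 | 293760.00 | 23040.00
gusset | 1920.00 | 38.67 | 32.00 | 74240.00 | 61440.00
Σ | 6480.00 |  |  | 378080.00 | 202080.00
x_c = 378080.00 / 6480.00 = 58.35 mm
y_c = 202080.00 / 6480.00 = 31.19 mm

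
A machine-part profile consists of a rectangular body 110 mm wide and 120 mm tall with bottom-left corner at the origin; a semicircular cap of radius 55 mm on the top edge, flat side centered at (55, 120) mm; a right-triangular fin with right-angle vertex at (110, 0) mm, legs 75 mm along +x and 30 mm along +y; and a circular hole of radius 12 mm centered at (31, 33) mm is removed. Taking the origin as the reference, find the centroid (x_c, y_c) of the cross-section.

Part | A | x̄ᵢ | ȳᵢ | A·x̄ᵢ | A·ȳᵢ
rectangular body | 13200.00 | 55.00 | 60.00 | 726000.00 | 792000.00
semicircular top | 4751.66 | 55.00 | 143.34 | 261341.24 | 681115.73
triangular fin | 1125.00 | 135.00 | 10.00 | 151875.00 | 11250.00
hole | -452.39 | 31.00 | 33.00 | -14024.07 | -14928.85
Σ | 18624.27 |  |  | 1125192.17 | 1469436.89
x_c = 1125192.17 / 18624.27 = 60.42 mm
y_c = 1469436.89 / 18624.27 = 78.90 mm

x_c = 60.42 mm, y_c = 78.90 mm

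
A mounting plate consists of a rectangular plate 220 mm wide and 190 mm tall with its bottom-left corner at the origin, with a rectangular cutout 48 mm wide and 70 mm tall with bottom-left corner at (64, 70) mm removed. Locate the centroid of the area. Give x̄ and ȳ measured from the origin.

plate: A = 220 × 190 = 41800.00, centroid at (110.00, 95.00).
hole: A = −(48 × 70) = -3360.00, centroid at (88.00, 105.00).
ΣA = 38440.00 mm², ΣAx̄ = 4302320.00 mm³, ΣAȳ = 3618200.00 mm³.
x̄ = 4302320.00/38440.00 = 111.92 mm; ȳ = 3618200.00/38440.00 = 94.13 mm.

x̄ = 111.92 mm, ȳ = 94.13 mm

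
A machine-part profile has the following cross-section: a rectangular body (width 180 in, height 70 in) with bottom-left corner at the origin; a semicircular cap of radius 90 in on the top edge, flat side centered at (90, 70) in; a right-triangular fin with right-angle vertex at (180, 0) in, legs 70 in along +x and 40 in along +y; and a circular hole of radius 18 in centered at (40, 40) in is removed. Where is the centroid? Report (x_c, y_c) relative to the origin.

x_c = 98.15 in, y_c = 69.85 in

rectangular body: A = 180 × 70 = 12600.00, centroid at (90.00, 35.00).
semicircular top: A = ½π·90² = 12723.45, centroid at (90.00, 108.20).
triangular fin: A = ½·70·40 = 1400.00, centroid at (203.33, 13.33).
hole: A = −π·18² = -1017.88, centroid at (40.00, 40.00).
ΣA = 25705.57 in²
ΣAx_c = (12600.00)(90.00) + (12723.45)(90.00) + (1400.00)(203.33) + (-1017.88)(40.00) = 2523062.15 in³
ΣAy_c = (12600.00)(35.00) + (12723.45)(108.20) + (1400.00)(13.33) + (-1017.88)(40.00) = 1795593.14 in³
x_c = 2523062.15 / 25705.57 = 98.15 in
y_c = 1795593.14 / 25705.57 = 69.85 in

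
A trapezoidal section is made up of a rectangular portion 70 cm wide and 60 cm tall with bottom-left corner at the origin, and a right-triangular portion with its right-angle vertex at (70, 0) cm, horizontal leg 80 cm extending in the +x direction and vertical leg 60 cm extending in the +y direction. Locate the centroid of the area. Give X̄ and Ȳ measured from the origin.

X̄ = 57.42 cm, Ȳ = 26.36 cm

rectangular portion: A = 70 × 60 = 4200.00, centroid at (35.00, 30.00).
triangular portion: A = ½·80·60 = 2400.00, centroid at (96.67, 20.00).
ΣA = 6600.00 cm²
ΣAX̄ = (4200.00)(35.00) + (2400.00)(96.67) = 379000.00 cm³
ΣAȲ = (4200.00)(30.00) + (2400.00)(20.00) = 174000.00 cm³
X̄ = 379000.00 / 6600.00 = 57.42 cm
Ȳ = 174000.00 / 6600.00 = 26.36 cm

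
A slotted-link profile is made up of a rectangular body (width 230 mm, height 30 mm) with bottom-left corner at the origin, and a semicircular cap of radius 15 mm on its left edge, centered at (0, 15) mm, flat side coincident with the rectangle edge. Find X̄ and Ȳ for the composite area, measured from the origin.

X̄ = 109.09 mm, Ȳ = 15.00 mm

rectangular body: A = 230 × 30 = 6900.00, centroid at (115.00, 15.00).
semicircular end: A = ½π·15² = 353.43, centroid at (-6.37, 15.00).
ΣA = 7253.43 mm², ΣAX̄ = 791250.00 mm³, ΣAȲ = 108801.44 mm³.
X̄ = 791250.00/7253.43 = 109.09 mm; Ȳ = 108801.44/7253.43 = 15.00 mm.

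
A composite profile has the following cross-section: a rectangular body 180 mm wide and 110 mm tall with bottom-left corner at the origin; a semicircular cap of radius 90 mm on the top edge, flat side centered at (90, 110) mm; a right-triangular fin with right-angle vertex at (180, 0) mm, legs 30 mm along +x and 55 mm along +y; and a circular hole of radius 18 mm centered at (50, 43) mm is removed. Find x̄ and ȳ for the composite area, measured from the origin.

Part | A | x̄ᵢ | ȳᵢ | A·x̄ᵢ | A·ȳᵢ
rectangular body | 19800.00 | 90.00 | 55.00 | 1782000.00 | 1089000.00
semicircular top | 12723.45 | 90.00 | 148.20 | 1145110.52 | 1885579.53
triangular fin | 825.00 | 190.00 | 18.33 | 156750.00 | 15125.00
hole | -1017.88 | 50.00 | 43.00 | -50893.80 | -43768.67
Σ | 32330.57 |  |  | 3032966.72 | 2945935.86
x̄ = 3032966.72 / 32330.57 = 93.81 mm
ȳ = 2945935.86 / 32330.57 = 91.12 mm

x̄ = 93.81 mm, ȳ = 91.12 mm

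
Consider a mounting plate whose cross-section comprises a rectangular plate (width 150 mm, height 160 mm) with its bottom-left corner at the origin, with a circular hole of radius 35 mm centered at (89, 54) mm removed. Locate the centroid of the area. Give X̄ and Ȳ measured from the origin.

X̄ = 72.33 mm, Ȳ = 84.97 mm

plate: A = 150 × 160 = 24000.00, centroid at (75.00, 80.00).
hole: A = −π·35² = -3848.45, centroid at (89.00, 54.00).
ΣA = 20151.55 mm², ΣAX̄ = 1457487.86 mm³, ΣAȲ = 1712183.65 mm³.
X̄ = 1457487.86/20151.55 = 72.33 mm; Ȳ = 1712183.65/20151.55 = 84.97 mm.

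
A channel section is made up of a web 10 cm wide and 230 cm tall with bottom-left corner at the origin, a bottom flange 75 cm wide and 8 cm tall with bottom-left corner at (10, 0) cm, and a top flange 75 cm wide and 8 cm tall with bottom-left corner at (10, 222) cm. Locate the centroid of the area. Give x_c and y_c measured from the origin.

x_c = 19.57 cm, y_c = 115.00 cm

Part | A | x̄ᵢ | ȳᵢ | A·x̄ᵢ | A·ȳᵢ
web | 2300.00 | 5.00 | 115.00 | 11500.00 | 264500.00
bottom flange | 600.00 | 47.50 | 4.00 | 28500.00 | 2400.00
top flange | 600.00 | 47.50 | 226.00 | 28500.00 | 135600.00
Σ | 3500.00 |  |  | 68500.00 | 402500.00
x_c = 68500.00 / 3500.00 = 19.57 cm
y_c = 402500.00 / 3500.00 = 115.00 cm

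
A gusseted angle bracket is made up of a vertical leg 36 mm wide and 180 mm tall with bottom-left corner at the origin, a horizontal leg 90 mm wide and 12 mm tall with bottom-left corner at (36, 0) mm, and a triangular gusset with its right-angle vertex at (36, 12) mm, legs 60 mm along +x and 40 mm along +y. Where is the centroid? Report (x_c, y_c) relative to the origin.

x_c = 30.97 mm, y_c = 70.79 mm

vertical leg: A = 36 × 180 = 6480.00, centroid at (18.00, 90.00).
horizontal leg: A = 90 × 12 = 1080.00, centroid at (81.00, 6.00).
gusset: A = ½·60·40 = 1200.00, centroid at (56.00, 25.33).
ΣA = 8760.00 mm²
ΣAx_c = (6480.00)(18.00) + (1080.00)(81.00) + (1200.00)(56.00) = 271320.00 mm³
ΣAy_c = (6480.00)(90.00) + (1080.00)(6.00) + (1200.00)(25.33) = 620080.00 mm³
x_c = 271320.00 / 8760.00 = 30.97 mm
y_c = 620080.00 / 8760.00 = 70.79 mm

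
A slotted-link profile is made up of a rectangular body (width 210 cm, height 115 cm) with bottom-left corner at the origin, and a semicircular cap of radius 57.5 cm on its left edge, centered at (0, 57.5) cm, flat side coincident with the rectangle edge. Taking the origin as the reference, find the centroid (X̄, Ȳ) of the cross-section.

rectangular body: A = 210 × 115 = 24150.00, centroid at (105.00, 57.50).
semicircular end: A = ½π·57.5² = 5193.45, centroid at (-24.40, 57.50).
ΣA = 29343.45 cm²
ΣAX̄ = (24150.00)(105.00) + (5193.45)(-24.40) = 2409010.42 cm³
ΣAȲ = (24150.00)(57.50) + (5193.45)(57.50) = 1687248.11 cm³
X̄ = 2409010.42 / 29343.45 = 82.10 cm
Ȳ = 1687248.11 / 29343.45 = 57.50 cm

X̄ = 82.10 cm, Ȳ = 57.50 cm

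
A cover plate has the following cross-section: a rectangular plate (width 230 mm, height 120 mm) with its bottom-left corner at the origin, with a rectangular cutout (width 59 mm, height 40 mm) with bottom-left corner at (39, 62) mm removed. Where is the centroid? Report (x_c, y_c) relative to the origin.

Part | A | x̄ᵢ | ȳᵢ | A·x̄ᵢ | A·ȳᵢ
plate | 27600.00 | 115.00 | 60.00 | 3174000.00 | 1656000.00
hole | -2360.00 | 68.50 | 82.00 | -161660.00 | -193520.00
Σ | 25240.00 |  |  | 3012340.00 | 1462480.00
x_c = 3012340.00 / 25240.00 = 119.35 mm
y_c = 1462480.00 / 25240.00 = 57.94 mm

x_c = 119.35 mm, y_c = 57.94 mm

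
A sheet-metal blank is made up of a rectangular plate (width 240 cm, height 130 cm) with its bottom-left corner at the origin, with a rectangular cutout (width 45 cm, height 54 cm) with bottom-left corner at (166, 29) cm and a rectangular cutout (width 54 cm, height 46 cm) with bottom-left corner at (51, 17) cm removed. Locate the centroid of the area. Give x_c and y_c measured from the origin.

x_c = 117.64 cm, y_c = 68.19 cm

plate: A = 240 × 130 = 31200.00, centroid at (120.00, 65.00).
hole 1: A = −(45 × 54) = -2430.00, centroid at (188.50, 56.00).
hole 2: A = −(54 × 46) = -2484.00, centroid at (78.00, 40.00).
ΣA = 26286.00 cm², ΣAx_c = 3092193.00 cm³, ΣAy_c = 1792560.00 cm³.
x_c = 3092193.00/26286.00 = 117.64 cm; y_c = 1792560.00/26286.00 = 68.19 cm.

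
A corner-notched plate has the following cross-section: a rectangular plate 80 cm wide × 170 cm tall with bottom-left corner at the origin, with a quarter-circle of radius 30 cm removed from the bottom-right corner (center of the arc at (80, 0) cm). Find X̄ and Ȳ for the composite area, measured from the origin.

Part | A | x̄ᵢ | ȳᵢ | A·x̄ᵢ | A·ȳᵢ
plate | 13600.00 | 40.00 | 85.00 | 544000.00 | 1156000.00
removed quarter-circle | -706.86 | 67.27 | 12.73 | -47548.67 | -9000.00
Σ | 12893.14 |  |  | 496451.33 | 1147000.00
X̄ = 496451.33 / 12893.14 = 38.51 cm
Ȳ = 1147000.00 / 12893.14 = 88.96 cm

X̄ = 38.51 cm, Ȳ = 88.96 cm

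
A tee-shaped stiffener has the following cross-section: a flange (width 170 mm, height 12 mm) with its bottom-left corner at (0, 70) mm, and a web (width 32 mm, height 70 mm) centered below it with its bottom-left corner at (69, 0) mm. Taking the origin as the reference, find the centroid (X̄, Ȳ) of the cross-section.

web: A = 32 × 70 = 2240.00, centroid at (85.00, 35.00).
flange: A = 170 × 12 = 2040.00, centroid at (85.00, 76.00).
ΣA = 4280.00 mm², ΣAX̄ = 363800.00 mm³, ΣAȲ = 233440.00 mm³.
X̄ = 363800.00/4280.00 = 85.00 mm; Ȳ = 233440.00/4280.00 = 54.54 mm.

X̄ = 85.00 mm, Ȳ = 54.54 mm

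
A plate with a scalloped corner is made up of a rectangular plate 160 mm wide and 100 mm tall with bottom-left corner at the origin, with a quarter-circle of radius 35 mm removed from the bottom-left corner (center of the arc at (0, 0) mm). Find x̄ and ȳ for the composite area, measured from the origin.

Part | A | x̄ᵢ | ȳᵢ | A·x̄ᵢ | A·ȳᵢ
plate | 16000.00 | 80.00 | 50.00 | 1280000.00 | 800000.00
removed quarter-circle | -962.11 | 14.85 | 14.85 | -14291.67 | -14291.67
Σ | 15037.89 |  |  | 1265708.33 | 785708.33
x̄ = 1265708.33 / 15037.89 = 84.17 mm
ȳ = 785708.33 / 15037.89 = 52.25 mm

x̄ = 84.17 mm, ȳ = 52.25 mm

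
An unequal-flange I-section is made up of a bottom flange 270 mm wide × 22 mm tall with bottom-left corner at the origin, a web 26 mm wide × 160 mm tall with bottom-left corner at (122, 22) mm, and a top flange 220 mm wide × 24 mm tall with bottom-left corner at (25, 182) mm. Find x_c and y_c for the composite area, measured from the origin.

bottom flange: A = 270 × 22 = 5940.00, centroid at (135.00, 11.00).
web: A = 26 × 160 = 4160.00, centroid at (135.00, 102.00).
top flange: A = 220 × 24 = 5280.00, centroid at (135.00, 194.00).
ΣA = 15380.00 mm², ΣAx_c = 2076300.00 mm³, ΣAy_c = 1513980.00 mm³.
x_c = 2076300.00/15380.00 = 135.00 mm; y_c = 1513980.00/15380.00 = 98.44 mm.

x_c = 135.00 mm, y_c = 98.44 mm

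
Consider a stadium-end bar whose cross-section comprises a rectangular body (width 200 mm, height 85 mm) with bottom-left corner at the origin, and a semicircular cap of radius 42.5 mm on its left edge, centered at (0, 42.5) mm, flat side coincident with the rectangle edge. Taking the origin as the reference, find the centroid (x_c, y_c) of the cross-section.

x_c = 83.12 mm, y_c = 42.50 mm

Part | A | x̄ᵢ | ȳᵢ | A·x̄ᵢ | A·ȳᵢ
rectangular body | 17000.00 | 100.00 | 42.50 | 1700000.00 | 722500.00
semicircular end | 2837.25 | -18.04 | 42.50 | -51177.08 | 120583.16
Σ | 19837.25 |  |  | 1648822.92 | 843083.16
x_c = 1648822.92 / 19837.25 = 83.12 mm
y_c = 843083.16 / 19837.25 = 42.50 mm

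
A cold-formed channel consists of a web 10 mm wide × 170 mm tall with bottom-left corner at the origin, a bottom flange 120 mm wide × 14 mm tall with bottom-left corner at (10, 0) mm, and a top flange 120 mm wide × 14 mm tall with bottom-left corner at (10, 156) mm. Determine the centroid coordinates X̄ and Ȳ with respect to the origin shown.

X̄ = 48.16 mm, Ȳ = 85.00 mm

Part | A | x̄ᵢ | ȳᵢ | A·x̄ᵢ | A·ȳᵢ
web | 1700.00 | 5.00 | 85.00 | 8500.00 | 144500.00
bottom flange | 1680.00 | 70.00 | 7.00 | 117600.00 | 11760.00
top flange | 1680.00 | 70.00 | 163.00 | 117600.00 | 273840.00
Σ | 5060.00 |  |  | 243700.00 | 430100.00
X̄ = 243700.00 / 5060.00 = 48.16 mm
Ȳ = 430100.00 / 5060.00 = 85.00 mm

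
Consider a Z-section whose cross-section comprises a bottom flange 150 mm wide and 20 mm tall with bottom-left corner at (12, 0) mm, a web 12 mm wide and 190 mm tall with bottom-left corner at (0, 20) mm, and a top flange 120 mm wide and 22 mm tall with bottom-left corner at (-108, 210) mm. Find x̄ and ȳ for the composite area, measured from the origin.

bottom flange: A = 150 × 20 = 3000.00, centroid at (87.00, 10.00).
web: A = 12 × 190 = 2280.00, centroid at (6.00, 115.00).
top flange: A = 120 × 22 = 2640.00, centroid at (-48.00, 221.00).
ΣA = 7920.00 mm², ΣAx̄ = 147960.00 mm³, ΣAȳ = 875640.00 mm³.
x̄ = 147960.00/7920.00 = 18.68 mm; ȳ = 875640.00/7920.00 = 110.56 mm.

x̄ = 18.68 mm, ȳ = 110.56 mm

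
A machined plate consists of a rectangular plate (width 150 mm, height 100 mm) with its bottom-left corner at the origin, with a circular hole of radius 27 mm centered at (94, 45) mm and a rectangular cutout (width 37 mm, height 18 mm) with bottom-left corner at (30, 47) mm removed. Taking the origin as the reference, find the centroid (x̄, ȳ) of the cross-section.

plate: A = 150 × 100 = 15000.00, centroid at (75.00, 50.00).
hole 1: A = −π·27² = -2290.22, centroid at (94.00, 45.00).
hole 2: A = −(37 × 18) = -666.00, centroid at (48.50, 56.00).
ΣA = 12043.78 mm²
ΣAx̄ = (15000.00)(75.00) + (-2290.22)(94.00) + (-666.00)(48.50) = 877418.22 mm³
ΣAȳ = (15000.00)(50.00) + (-2290.22)(45.00) + (-666.00)(56.00) = 609644.05 mm³
x̄ = 877418.22 / 12043.78 = 72.85 mm
ȳ = 609644.05 / 12043.78 = 50.62 mm

x̄ = 72.85 mm, ȳ = 50.62 mm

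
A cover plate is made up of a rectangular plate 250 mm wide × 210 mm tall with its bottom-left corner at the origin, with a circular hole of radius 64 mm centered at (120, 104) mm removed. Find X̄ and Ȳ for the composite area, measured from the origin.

plate: A = 250 × 210 = 52500.00, centroid at (125.00, 105.00).
hole: A = −π·64² = -12867.96, centroid at (120.00, 104.00).
ΣA = 39632.04 mm²
ΣAX̄ = (52500.00)(125.00) + (-12867.96)(120.00) = 5018344.38 mm³
ΣAȲ = (52500.00)(105.00) + (-12867.96)(104.00) = 4174231.80 mm³
X̄ = 5018344.38 / 39632.04 = 126.62 mm
Ȳ = 4174231.80 / 39632.04 = 105.32 mm

X̄ = 126.62 mm, Ȳ = 105.32 mm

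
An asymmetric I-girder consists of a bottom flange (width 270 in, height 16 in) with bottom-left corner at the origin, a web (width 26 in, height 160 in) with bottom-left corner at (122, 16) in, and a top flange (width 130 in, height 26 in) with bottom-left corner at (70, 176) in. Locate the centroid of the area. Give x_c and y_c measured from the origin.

bottom flange: A = 270 × 16 = 4320.00, centroid at (135.00, 8.00).
web: A = 26 × 160 = 4160.00, centroid at (135.00, 96.00).
top flange: A = 130 × 26 = 3380.00, centroid at (135.00, 189.00).
ΣA = 11860.00 in²
ΣAx_c = (4320.00)(135.00) + (4160.00)(135.00) + (3380.00)(135.00) = 1601100.00 in³
ΣAy_c = (4320.00)(8.00) + (4160.00)(96.00) + (3380.00)(189.00) = 1072740.00 in³
x_c = 1601100.00 / 11860.00 = 135.00 in
y_c = 1072740.00 / 11860.00 = 90.45 in

x_c = 135.00 in, y_c = 90.45 in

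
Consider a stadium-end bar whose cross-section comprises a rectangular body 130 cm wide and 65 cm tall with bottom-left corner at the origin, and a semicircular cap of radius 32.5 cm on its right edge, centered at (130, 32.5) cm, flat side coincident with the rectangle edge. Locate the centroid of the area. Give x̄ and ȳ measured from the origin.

x̄ = 77.93 cm, ȳ = 32.50 cm

Part | A | x̄ᵢ | ȳᵢ | A·x̄ᵢ | A·ȳᵢ
rectangular body | 8450.00 | 65.00 | 32.50 | 549250.00 | 274625.00
semicircular end | 1659.15 | 143.79 | 32.50 | 238575.39 | 53922.49
Σ | 10109.15 |  |  | 787825.39 | 328547.49
x̄ = 787825.39 / 10109.15 = 77.93 cm
ȳ = 328547.49 / 10109.15 = 32.50 cm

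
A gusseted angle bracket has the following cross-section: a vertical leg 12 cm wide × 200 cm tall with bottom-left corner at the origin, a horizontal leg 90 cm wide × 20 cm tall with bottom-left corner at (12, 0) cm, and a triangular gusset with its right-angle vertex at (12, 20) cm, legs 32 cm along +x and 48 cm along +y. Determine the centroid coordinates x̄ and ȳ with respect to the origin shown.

vertical leg: A = 12 × 200 = 2400.00, centroid at (6.00, 100.00).
horizontal leg: A = 90 × 20 = 1800.00, centroid at (57.00, 10.00).
gusset: A = ½·32·48 = 768.00, centroid at (22.67, 36.00).
ΣA = 4968.00 cm², ΣAx̄ = 134408.00 cm³, ΣAȳ = 285648.00 cm³.
x̄ = 134408.00/4968.00 = 27.05 cm; ȳ = 285648.00/4968.00 = 57.50 cm.

x̄ = 27.05 cm, ȳ = 57.50 cm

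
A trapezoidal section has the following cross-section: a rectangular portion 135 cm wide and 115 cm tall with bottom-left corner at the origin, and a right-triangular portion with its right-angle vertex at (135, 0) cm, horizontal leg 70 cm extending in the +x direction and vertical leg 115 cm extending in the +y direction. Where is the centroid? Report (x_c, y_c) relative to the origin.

x_c = 86.20 cm, y_c = 53.55 cm

rectangular portion: A = 135 × 115 = 15525.00, centroid at (67.50, 57.50).
triangular portion: A = ½·70·115 = 4025.00, centroid at (158.33, 38.33).
ΣA = 19550.00 cm², ΣAx_c = 1685229.17 cm³, ΣAy_c = 1046979.17 cm³.
x_c = 1685229.17/19550.00 = 86.20 cm; y_c = 1046979.17/19550.00 = 53.55 cm.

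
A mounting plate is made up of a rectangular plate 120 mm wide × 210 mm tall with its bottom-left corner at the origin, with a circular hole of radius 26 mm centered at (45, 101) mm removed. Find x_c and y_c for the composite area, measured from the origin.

x_c = 61.38 mm, y_c = 105.37 mm

Part | A | x̄ᵢ | ȳᵢ | A·x̄ᵢ | A·ȳᵢ
plate | 25200.00 | 60.00 | 105.00 | 1512000.00 | 2646000.00
hole | -2123.72 | 45.00 | 101.00 | -95567.25 | -214495.38
Σ | 23076.28 |  |  | 1416432.75 | 2431504.62
x_c = 1416432.75 / 23076.28 = 61.38 mm
y_c = 2431504.62 / 23076.28 = 105.37 mm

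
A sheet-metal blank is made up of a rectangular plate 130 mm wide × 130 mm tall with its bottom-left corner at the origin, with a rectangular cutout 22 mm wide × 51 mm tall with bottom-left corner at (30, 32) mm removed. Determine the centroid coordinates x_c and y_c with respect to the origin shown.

x_c = 66.71 mm, y_c = 65.53 mm

plate: A = 130 × 130 = 16900.00, centroid at (65.00, 65.00).
hole: A = −(22 × 51) = -1122.00, centroid at (41.00, 57.50).
ΣA = 15778.00 mm²
ΣAx_c = (16900.00)(65.00) + (-1122.00)(41.00) = 1052498.00 mm³
ΣAy_c = (16900.00)(65.00) + (-1122.00)(57.50) = 1033985.00 mm³
x_c = 1052498.00 / 15778.00 = 66.71 mm
y_c = 1033985.00 / 15778.00 = 65.53 mm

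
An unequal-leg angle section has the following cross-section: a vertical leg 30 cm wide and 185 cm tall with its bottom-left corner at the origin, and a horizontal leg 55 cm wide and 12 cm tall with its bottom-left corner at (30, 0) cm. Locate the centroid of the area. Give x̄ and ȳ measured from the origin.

x̄ = 19.52 cm, ȳ = 83.31 cm

Part | A | x̄ᵢ | ȳᵢ | A·x̄ᵢ | A·ȳᵢ
vertical leg | 5550.00 | 15.00 | 92.50 | 83250.00 | 513375.00
horizontal leg | 660.00 | 57.50 | 6.00 | 37950.00 | 3960.00
Σ | 6210.00 |  |  | 121200.00 | 517335.00
x̄ = 121200.00 / 6210.00 = 19.52 cm
ȳ = 517335.00 / 6210.00 = 83.31 cm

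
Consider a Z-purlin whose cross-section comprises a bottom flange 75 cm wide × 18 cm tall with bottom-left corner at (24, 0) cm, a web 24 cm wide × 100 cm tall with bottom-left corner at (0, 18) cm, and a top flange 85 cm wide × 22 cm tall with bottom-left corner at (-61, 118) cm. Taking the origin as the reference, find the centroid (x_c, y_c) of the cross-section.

bottom flange: A = 75 × 18 = 1350.00, centroid at (61.50, 9.00).
web: A = 24 × 100 = 2400.00, centroid at (12.00, 68.00).
top flange: A = 85 × 22 = 1870.00, centroid at (-18.50, 129.00).
ΣA = 5620.00 cm², ΣAx_c = 77230.00 cm³, ΣAy_c = 416580.00 cm³.
x_c = 77230.00/5620.00 = 13.74 cm; y_c = 416580.00/5620.00 = 74.12 cm.

x_c = 13.74 cm, y_c = 74.12 cm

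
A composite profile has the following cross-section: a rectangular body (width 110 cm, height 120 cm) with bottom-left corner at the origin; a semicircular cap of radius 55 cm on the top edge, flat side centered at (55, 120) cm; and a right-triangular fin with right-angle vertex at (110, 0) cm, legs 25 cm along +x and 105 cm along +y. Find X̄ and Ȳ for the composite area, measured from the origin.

X̄ = 59.32 cm, Ȳ = 78.85 cm

Part | A | x̄ᵢ | ȳᵢ | A·x̄ᵢ | A·ȳᵢ
rectangular body | 13200.00 | 55.00 | 60.00 | 726000.00 | 792000.00
semicircular top | 4751.66 | 55.00 | 143.34 | 261341.24 | 681115.73
triangular fin | 1312.50 | 118.33 | 35.00 | 155312.50 | 45937.50
Σ | 19264.16 |  |  | 1142653.74 | 1519053.23
X̄ = 1142653.74 / 19264.16 = 59.32 cm
Ȳ = 1519053.23 / 19264.16 = 78.85 cm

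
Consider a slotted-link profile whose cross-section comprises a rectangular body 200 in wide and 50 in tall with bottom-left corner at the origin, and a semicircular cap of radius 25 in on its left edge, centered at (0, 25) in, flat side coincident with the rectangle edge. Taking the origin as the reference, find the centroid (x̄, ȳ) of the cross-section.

x̄ = 90.11 in, ȳ = 25.00 in

Part | A | x̄ᵢ | ȳᵢ | A·x̄ᵢ | A·ȳᵢ
rectangular body | 10000.00 | 100.00 | 25.00 | 1000000.00 | 250000.00
semicircular end | 981.75 | -10.61 | 25.00 | -10416.67 | 24543.69
Σ | 10981.75 |  |  | 989583.33 | 274543.69
x̄ = 989583.33 / 10981.75 = 90.11 in
ȳ = 274543.69 / 10981.75 = 25.00 in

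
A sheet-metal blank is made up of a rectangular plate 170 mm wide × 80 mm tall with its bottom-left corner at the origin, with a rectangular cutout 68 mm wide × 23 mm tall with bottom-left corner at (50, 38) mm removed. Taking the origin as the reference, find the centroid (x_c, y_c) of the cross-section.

x_c = 85.13 mm, y_c = 38.77 mm

Part | A | x̄ᵢ | ȳᵢ | A·x̄ᵢ | A·ȳᵢ
plate | 13600.00 | 85.00 | 40.00 | 1156000.00 | 544000.00
hole | -1564.00 | 84.00 | 49.50 | -131376.00 | -77418.00
Σ | 12036.00 |  |  | 1024624.00 | 466582.00
x_c = 1024624.00 / 12036.00 = 85.13 mm
y_c = 466582.00 / 12036.00 = 38.77 mm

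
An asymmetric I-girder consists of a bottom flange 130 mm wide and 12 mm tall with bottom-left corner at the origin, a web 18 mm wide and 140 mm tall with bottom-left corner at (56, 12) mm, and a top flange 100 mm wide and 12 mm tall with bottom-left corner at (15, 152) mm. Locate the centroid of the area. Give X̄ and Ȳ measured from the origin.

bottom flange: A = 130 × 12 = 1560.00, centroid at (65.00, 6.00).
web: A = 18 × 140 = 2520.00, centroid at (65.00, 82.00).
top flange: A = 100 × 12 = 1200.00, centroid at (65.00, 158.00).
ΣA = 5280.00 mm²
ΣAX̄ = (1560.00)(65.00) + (2520.00)(65.00) + (1200.00)(65.00) = 343200.00 mm³
ΣAȲ = (1560.00)(6.00) + (2520.00)(82.00) + (1200.00)(158.00) = 405600.00 mm³
X̄ = 343200.00 / 5280.00 = 65.00 mm
Ȳ = 405600.00 / 5280.00 = 76.82 mm

X̄ = 65.00 mm, Ȳ = 76.82 mm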